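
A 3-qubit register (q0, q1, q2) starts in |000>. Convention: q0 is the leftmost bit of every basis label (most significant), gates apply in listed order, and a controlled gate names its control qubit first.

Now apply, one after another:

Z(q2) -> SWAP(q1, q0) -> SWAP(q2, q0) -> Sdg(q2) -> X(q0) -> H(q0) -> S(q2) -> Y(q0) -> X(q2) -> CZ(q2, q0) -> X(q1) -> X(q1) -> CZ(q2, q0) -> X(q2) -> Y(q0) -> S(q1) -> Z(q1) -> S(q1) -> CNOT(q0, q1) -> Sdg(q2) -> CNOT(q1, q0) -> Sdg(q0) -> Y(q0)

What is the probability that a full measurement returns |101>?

A full measurement returns |101> with probability 0. Key observation: steps 8-15 multiply out to the identity, so the circuit reduces to the remaining gates.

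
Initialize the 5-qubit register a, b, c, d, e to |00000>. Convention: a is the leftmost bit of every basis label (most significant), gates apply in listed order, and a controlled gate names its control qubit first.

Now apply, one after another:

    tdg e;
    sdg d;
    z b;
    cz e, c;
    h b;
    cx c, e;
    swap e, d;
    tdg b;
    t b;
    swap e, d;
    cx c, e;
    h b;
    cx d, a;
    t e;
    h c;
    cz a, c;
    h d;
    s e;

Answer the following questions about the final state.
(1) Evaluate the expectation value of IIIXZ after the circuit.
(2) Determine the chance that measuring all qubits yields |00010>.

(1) In the final state, IIIXZ has expectation 1. Key observation: gates 5-12 undo each other exactly, leaving only the rest of the circuit to track.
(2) The probability of measuring |00010> is 1/4.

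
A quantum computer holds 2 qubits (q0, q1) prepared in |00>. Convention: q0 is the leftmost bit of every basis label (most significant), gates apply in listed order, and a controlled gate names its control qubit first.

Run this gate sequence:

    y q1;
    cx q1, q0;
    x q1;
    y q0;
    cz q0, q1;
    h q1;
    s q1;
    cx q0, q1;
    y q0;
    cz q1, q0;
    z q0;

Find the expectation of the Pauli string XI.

In the final state, XI has expectation 0.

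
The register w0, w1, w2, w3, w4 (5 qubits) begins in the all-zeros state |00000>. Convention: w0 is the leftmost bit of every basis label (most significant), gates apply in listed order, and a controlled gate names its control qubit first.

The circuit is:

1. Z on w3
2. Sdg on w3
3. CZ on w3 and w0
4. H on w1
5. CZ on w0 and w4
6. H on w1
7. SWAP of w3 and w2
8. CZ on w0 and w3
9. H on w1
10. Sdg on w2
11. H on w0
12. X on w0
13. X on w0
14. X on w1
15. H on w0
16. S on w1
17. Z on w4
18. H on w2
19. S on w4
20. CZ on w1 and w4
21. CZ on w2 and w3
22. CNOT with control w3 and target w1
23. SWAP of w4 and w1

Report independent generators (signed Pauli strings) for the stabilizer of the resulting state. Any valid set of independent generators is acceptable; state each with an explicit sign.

The stabilizer group can be generated by +IIXII, +IIIIY, +ZIIII, +IZIII, +IIIZI, among other valid generating sets.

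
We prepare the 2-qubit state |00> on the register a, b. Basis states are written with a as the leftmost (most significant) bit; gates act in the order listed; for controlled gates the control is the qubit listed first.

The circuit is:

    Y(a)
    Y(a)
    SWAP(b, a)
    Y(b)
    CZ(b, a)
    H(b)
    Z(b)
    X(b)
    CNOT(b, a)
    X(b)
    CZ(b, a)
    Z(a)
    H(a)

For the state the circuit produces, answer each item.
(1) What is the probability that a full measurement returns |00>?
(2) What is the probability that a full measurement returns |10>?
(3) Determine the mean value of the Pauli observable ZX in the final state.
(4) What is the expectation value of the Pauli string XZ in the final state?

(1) The probability of measuring |00> is 1/4.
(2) A full measurement returns |10> with probability 1/4.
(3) In the final state, ZX has expectation -1.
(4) In the final state, XZ has expectation -1.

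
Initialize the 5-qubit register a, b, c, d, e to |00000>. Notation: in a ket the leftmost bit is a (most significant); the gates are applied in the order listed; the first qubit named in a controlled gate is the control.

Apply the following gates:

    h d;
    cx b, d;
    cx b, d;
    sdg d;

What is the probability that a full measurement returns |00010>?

The probability of measuring |00010> is 1/2. Key observation: the block from step 2 through step 3 cancels to the identity and can be dropped.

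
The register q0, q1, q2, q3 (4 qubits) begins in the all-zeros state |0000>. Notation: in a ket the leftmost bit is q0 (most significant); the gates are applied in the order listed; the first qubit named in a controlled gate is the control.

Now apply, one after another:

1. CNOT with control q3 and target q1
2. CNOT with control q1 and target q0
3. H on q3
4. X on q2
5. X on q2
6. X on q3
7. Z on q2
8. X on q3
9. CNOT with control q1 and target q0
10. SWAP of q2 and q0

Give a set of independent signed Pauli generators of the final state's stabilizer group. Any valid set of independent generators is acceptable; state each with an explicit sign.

The stabilizer group can be generated by +IIIX, +ZIII, +IZII, +IIZI, among other valid generating sets.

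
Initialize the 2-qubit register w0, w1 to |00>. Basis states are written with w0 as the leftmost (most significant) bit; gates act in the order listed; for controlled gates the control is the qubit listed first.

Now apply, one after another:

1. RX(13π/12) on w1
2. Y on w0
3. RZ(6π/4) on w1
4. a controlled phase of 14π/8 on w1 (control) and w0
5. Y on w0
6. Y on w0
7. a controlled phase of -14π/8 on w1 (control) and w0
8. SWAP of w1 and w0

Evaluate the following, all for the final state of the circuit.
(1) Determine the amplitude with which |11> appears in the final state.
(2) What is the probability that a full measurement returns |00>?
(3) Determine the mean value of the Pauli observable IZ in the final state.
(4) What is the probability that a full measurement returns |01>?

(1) The final state's coefficient on |11> equals (sqrt(2 - sqrt(2))/4 + sqrt(3*sqrt(2) + 6)/4)*exp(3*I*pi/4).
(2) Outcome |00> occurs with probability 0.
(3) The expectation value of IZ is -1.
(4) A full measurement returns |01> with probability -sqrt(6)/8 - sqrt(2)/8 + 1/2.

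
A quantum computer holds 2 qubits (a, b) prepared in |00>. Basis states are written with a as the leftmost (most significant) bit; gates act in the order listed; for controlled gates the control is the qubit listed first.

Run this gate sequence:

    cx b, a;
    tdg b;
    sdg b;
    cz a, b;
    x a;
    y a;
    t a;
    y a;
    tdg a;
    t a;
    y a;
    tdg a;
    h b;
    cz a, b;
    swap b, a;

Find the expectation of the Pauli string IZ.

In the final state, IZ has expectation 1. Key observation: the block from step 7 through step 12 cancels to the identity and can be dropped.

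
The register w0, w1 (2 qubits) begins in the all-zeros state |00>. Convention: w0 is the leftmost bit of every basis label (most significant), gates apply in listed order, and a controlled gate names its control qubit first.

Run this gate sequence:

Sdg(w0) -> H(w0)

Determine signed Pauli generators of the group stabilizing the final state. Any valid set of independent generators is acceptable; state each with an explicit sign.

One valid set of independent stabilizer generators is +XI, +IZ (any independent generating set of the same group is equally correct).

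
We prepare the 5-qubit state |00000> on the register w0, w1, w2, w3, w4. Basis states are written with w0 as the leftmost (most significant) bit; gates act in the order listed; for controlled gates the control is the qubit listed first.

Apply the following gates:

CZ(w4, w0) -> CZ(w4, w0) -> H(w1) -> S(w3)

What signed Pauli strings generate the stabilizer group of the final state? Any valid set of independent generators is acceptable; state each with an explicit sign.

One valid set of independent stabilizer generators is +IXIII, +ZIIII, +IIZII, +IIIZI, +IIIIZ (any independent generating set of the same group is equally correct).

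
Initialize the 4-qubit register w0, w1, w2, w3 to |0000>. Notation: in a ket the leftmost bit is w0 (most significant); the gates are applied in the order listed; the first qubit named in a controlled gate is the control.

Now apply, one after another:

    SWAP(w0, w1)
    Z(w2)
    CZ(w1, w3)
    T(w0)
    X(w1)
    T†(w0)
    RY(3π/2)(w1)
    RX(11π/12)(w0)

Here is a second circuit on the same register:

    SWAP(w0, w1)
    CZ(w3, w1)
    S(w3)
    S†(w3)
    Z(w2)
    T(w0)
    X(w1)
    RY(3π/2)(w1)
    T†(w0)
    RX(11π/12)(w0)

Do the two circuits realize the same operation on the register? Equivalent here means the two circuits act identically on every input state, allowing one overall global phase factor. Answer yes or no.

Yes — the two circuits implement the same unitary up to a global phase.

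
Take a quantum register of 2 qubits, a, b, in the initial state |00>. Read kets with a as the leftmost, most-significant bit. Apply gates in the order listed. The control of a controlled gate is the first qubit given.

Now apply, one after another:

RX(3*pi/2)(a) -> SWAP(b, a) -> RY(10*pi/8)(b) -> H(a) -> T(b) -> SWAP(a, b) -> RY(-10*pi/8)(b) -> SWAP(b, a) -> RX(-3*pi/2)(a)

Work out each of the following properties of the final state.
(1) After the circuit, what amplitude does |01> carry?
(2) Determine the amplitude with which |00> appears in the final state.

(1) |01> carries amplitude sqrt(2)*(1 + I)*exp(I*pi/4)/4 in the final state.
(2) |00> carries amplitude sqrt(2)*(1 - I)/4 in the final state.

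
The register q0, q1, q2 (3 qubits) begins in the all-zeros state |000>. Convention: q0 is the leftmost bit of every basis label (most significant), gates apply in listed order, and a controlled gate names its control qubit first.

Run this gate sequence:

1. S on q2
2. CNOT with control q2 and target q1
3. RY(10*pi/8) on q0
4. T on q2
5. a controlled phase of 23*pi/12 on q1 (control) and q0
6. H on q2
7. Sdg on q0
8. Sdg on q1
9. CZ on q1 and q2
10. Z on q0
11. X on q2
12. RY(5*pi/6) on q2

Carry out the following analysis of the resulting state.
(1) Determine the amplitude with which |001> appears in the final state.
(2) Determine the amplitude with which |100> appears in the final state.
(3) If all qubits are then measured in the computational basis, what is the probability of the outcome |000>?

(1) The final state's coefficient on |001> equals -sqrt(6 - 3*sqrt(2))/4.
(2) The final state's coefficient on |100> equals -I*sqrt(sqrt(2) + 2)/4.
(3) A full measurement returns |000> with probability 1/8 - sqrt(2)/16.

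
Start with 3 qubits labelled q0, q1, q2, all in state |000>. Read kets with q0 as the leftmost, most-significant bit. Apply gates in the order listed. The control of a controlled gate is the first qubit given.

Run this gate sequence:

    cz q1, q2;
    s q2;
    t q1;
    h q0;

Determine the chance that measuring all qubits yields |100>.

Outcome |100> occurs with probability 1/2.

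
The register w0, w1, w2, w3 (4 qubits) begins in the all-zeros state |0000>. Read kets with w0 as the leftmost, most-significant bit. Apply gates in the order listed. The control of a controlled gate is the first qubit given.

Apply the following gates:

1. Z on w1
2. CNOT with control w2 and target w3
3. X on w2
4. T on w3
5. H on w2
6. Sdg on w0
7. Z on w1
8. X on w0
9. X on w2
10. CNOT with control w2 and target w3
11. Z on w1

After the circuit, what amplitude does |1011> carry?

The final state's coefficient on |1011> equals sqrt(2)/2.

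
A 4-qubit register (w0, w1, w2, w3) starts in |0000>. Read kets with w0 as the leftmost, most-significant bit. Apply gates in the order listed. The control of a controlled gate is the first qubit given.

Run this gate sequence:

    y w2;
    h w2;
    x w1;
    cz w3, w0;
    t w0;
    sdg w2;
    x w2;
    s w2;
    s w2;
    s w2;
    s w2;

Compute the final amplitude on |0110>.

The final state's coefficient on |0110> equals sqrt(2)*I/2. Key observation: gates 8-11 undo each other exactly, leaving only the rest of the circuit to track.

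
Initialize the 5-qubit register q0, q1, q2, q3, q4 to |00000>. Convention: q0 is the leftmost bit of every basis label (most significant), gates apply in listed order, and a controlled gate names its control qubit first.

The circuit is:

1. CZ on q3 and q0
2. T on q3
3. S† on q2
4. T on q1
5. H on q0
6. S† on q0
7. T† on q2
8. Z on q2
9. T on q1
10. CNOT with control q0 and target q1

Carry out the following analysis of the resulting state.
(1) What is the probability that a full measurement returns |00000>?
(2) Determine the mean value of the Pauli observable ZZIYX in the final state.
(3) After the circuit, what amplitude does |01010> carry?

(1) Outcome |00000> occurs with probability 1/2.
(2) In the final state, ZZIYX has expectation 0.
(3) |01010> carries amplitude 0 in the final state.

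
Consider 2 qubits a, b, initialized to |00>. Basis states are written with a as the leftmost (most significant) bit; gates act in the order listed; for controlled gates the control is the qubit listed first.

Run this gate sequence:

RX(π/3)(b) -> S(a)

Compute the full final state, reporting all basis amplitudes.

The resulting statevector has amplitude sqrt(3)/2 on |00>, -I/2 on |01>, 0 on |10>, 0 on |11>.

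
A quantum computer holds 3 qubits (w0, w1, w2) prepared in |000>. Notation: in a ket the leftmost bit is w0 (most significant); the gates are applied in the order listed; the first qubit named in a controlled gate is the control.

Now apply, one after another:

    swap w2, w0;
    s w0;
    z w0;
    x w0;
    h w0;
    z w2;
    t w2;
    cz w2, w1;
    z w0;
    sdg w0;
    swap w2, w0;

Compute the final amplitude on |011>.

The final state's coefficient on |011> equals 0.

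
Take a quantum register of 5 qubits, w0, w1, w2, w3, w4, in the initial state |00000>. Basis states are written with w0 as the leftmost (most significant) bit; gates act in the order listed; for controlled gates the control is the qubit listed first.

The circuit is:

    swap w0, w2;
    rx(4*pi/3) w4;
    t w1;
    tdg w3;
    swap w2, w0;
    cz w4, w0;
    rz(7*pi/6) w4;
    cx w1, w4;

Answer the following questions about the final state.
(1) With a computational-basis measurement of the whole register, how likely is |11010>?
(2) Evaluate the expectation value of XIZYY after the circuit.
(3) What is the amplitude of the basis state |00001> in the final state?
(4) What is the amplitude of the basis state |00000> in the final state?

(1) A full measurement returns |11010> with probability 0.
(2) The observable XIZYY averages to 0.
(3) The final state's coefficient on |00001> equals sqrt(3)*exp(I*pi/12)/2.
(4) The final state's coefficient on |00000> equals exp(5*I*pi/12)/2.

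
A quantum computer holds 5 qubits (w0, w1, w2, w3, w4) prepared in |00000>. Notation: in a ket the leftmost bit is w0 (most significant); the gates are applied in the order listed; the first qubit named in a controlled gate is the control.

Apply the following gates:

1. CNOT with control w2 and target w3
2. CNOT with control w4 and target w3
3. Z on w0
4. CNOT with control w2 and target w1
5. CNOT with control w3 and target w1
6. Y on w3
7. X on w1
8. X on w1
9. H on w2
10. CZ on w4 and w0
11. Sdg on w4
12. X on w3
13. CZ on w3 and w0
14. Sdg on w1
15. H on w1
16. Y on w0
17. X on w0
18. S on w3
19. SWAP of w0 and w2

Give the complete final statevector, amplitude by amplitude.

After the circuit, the state carries amplitude -1/2 on |00000>, -1/2 on |01000>, -1/2 on |10000>, -1/2 on |11000>, and 0 on every other basis state. Key observation: gates 7-8 undo each other exactly, leaving only the rest of the circuit to track.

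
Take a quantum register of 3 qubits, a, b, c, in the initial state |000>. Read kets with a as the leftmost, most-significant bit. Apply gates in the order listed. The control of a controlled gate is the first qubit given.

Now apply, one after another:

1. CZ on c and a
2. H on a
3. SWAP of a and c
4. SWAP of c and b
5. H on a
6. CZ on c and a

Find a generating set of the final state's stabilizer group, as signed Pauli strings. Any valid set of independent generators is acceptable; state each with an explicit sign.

The stabilizer group can be generated by +XII, +IXI, +IIZ, among other valid generating sets.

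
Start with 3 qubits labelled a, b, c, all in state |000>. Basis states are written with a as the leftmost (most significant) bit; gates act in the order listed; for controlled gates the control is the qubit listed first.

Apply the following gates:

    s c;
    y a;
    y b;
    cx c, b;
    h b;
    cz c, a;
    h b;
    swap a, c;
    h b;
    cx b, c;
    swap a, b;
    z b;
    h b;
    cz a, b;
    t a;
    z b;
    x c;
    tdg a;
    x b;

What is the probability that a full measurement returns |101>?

The probability of measuring |101> is 1/4.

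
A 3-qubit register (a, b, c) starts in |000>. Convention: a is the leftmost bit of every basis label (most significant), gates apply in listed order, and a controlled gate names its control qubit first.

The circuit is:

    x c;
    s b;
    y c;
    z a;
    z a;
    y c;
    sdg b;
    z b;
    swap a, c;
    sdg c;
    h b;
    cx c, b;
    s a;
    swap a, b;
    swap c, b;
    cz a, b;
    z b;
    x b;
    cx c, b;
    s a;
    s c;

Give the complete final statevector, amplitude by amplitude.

After the circuit, the state carries amplitude -sqrt(2)/2 on |001>, -sqrt(2)*I/2 on |101>, and 0 on every other basis state. Key observation: gates 2-7 undo each other exactly, leaving only the rest of the circuit to track.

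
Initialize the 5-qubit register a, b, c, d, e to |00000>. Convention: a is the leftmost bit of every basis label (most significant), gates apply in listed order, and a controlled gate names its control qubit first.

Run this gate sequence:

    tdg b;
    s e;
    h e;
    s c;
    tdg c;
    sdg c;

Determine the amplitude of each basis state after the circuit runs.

The final amplitudes are sqrt(2)/2 on |00000>, sqrt(2)/2 on |00001>, and 0 on every other basis state.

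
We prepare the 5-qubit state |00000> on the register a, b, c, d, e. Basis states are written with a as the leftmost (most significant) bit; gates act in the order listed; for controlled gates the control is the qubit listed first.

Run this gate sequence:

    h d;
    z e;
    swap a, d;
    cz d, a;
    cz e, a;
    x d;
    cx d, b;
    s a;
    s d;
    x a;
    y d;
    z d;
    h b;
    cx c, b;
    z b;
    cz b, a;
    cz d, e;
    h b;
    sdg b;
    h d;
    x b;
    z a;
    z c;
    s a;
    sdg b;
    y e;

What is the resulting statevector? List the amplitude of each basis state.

The resulting statevector has amplitude I/2 on |01001>, I/2 on |01011>, -I/2 on |10001>, -I/2 on |10011>, and 0 on every other basis state.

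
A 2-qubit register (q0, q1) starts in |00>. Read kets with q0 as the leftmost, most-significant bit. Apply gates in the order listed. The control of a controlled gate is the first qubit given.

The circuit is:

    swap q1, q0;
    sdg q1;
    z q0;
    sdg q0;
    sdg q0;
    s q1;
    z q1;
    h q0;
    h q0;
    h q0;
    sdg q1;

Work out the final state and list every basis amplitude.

After the circuit, the state carries amplitude sqrt(2)/2 on |00>, 0 on |01>, sqrt(2)/2 on |10>, 0 on |11>.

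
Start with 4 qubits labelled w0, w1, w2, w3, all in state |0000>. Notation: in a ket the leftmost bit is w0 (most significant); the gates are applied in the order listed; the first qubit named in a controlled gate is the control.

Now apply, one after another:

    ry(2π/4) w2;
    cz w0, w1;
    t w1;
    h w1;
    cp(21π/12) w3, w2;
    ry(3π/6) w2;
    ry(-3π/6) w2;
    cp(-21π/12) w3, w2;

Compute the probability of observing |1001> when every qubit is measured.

Outcome |1001> occurs with probability 0. Key observation: the block from step 5 through step 8 cancels to the identity and can be dropped.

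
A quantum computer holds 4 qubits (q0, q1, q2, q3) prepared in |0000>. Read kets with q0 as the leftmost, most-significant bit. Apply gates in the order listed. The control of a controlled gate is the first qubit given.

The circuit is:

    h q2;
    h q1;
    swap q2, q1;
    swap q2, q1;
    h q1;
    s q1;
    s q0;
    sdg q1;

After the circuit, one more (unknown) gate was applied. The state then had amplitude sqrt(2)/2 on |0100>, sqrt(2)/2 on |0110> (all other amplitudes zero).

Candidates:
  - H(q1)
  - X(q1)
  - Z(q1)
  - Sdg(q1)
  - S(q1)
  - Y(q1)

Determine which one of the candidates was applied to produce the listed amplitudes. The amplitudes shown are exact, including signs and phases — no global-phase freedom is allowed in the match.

It was X(q1) that produced the state shown.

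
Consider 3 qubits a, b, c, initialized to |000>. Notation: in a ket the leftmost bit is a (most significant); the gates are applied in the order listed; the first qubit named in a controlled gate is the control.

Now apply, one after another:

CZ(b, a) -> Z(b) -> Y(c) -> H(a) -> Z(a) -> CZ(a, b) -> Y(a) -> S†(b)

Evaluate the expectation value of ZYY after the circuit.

The expectation value of ZYY is 0.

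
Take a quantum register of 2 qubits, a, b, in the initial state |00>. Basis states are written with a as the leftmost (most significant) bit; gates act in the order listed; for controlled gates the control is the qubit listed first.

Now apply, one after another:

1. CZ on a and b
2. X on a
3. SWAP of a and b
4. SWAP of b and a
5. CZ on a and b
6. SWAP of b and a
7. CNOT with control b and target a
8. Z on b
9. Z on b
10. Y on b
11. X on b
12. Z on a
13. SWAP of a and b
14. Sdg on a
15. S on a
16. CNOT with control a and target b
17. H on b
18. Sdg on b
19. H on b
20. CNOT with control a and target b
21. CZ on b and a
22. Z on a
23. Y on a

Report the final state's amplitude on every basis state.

The final amplitudes are -1/2 - I/2 on |00>, 1/2 - I/2 on |01>, 0 on |10>, 0 on |11>.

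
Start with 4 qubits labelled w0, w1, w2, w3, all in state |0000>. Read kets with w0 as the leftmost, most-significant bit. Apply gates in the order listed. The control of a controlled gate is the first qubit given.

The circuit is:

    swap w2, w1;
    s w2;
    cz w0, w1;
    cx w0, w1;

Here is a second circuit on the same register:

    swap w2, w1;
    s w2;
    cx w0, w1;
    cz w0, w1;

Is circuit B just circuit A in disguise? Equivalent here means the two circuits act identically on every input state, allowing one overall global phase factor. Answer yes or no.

No: there is an input state on which the two circuits produce genuinely different outputs (not merely differing by a phase).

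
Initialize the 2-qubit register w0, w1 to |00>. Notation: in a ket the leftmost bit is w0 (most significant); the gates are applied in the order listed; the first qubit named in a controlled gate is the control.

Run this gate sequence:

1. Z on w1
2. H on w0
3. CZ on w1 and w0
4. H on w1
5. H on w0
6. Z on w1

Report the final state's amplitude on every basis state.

The resulting statevector has amplitude sqrt(2)/2 on |00>, -sqrt(2)/2 on |01>, 0 on |10>, 0 on |11>.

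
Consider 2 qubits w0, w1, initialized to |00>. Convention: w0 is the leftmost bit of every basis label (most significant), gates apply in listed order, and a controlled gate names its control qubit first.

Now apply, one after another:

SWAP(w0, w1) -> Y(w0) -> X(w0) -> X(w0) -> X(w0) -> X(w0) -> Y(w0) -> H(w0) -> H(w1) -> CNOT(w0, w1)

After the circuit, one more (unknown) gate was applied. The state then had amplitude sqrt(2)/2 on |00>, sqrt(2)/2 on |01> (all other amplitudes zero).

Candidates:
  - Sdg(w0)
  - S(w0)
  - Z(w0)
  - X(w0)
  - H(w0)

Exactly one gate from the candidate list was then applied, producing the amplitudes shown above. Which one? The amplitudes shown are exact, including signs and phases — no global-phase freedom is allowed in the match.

The applied gate was H(w0). Key observation: gates 2-7 undo each other exactly, leaving only the rest of the circuit to track.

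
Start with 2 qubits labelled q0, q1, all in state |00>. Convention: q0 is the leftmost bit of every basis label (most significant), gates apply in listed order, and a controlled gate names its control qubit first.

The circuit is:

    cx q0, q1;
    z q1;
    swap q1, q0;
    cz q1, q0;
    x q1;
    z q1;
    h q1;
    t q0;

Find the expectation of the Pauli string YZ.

In the final state, YZ has expectation 0.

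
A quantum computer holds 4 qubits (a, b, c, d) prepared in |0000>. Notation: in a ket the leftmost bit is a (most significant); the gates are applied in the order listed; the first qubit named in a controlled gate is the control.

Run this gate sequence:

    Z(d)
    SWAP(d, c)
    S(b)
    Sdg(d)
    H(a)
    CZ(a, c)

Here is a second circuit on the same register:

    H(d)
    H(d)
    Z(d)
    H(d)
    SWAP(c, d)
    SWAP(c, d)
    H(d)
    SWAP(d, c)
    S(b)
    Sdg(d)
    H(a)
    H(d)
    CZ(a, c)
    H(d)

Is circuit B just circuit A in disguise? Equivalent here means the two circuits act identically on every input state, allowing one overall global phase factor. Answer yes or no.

Yes, they are equivalent — the unitaries differ by at most a global phase.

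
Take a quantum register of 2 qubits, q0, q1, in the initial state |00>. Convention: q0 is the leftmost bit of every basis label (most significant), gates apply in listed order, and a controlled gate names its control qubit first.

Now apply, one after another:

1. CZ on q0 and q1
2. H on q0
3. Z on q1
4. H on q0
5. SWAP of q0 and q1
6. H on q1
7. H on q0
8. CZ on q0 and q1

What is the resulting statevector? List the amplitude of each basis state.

The resulting statevector has amplitude 1/2 on |00>, 1/2 on |01>, 1/2 on |10>, -1/2 on |11>.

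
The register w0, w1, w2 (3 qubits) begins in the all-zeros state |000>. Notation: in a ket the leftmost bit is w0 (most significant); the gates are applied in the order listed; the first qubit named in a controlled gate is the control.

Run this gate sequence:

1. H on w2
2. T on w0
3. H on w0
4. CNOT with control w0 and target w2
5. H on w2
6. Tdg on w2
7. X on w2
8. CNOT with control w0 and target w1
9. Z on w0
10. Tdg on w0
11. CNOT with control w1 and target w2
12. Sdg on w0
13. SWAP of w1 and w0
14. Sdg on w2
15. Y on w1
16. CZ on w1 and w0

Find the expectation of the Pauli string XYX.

The observable XYX averages to sqrt(2)/2.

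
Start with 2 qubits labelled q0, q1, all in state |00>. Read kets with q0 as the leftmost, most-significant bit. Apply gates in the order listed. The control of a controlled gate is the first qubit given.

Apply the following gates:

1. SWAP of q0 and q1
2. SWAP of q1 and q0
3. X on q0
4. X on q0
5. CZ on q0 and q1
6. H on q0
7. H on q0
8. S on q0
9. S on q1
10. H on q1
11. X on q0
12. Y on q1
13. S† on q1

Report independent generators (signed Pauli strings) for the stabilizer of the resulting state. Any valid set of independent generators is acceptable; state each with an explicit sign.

The stabilizer group can be generated by +IY, -ZI, among other valid generating sets.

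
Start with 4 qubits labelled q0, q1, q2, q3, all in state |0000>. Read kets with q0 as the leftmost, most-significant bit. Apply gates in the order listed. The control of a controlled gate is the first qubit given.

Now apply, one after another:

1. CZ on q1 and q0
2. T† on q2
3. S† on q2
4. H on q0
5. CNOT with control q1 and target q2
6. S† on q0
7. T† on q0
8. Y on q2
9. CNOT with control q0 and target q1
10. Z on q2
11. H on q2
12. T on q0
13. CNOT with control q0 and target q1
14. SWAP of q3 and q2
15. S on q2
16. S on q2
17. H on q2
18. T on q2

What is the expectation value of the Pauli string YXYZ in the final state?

The observable YXYZ averages to 0.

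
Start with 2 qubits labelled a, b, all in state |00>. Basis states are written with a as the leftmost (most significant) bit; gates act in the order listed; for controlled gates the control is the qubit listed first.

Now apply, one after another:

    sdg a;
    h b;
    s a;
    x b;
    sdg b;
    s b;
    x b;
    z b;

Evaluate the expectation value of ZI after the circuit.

The expectation value of ZI is 1.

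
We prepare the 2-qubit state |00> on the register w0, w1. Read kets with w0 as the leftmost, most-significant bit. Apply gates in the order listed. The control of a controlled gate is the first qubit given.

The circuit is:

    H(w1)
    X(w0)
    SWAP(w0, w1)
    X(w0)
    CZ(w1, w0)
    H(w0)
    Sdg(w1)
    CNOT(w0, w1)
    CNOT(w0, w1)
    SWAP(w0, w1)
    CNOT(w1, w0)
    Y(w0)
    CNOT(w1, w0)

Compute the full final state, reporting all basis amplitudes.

The resulting statevector has amplitude 1 on |01>, and 0 on every other basis state. Key observation: gates 8-9 undo each other exactly, leaving only the rest of the circuit to track.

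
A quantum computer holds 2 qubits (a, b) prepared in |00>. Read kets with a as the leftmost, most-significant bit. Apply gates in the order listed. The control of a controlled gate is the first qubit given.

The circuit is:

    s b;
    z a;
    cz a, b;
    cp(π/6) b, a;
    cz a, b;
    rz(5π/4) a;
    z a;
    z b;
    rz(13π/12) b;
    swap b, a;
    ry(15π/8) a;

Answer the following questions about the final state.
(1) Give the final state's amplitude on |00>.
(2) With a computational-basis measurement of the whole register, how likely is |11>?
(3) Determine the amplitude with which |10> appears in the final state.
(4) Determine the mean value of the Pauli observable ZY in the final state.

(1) |00> carries amplitude -exp(5*I*pi/6)*cos(pi/16) in the final state.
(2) A full measurement returns |11> with probability 0.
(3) The amplitude on |10> is exp(5*I*pi/6)*sin(pi/16).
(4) The observable ZY averages to 0.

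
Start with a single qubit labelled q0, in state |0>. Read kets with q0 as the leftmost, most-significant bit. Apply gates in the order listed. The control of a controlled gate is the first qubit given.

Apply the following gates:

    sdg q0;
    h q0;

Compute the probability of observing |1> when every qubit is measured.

A full measurement returns |1> with probability 1/2.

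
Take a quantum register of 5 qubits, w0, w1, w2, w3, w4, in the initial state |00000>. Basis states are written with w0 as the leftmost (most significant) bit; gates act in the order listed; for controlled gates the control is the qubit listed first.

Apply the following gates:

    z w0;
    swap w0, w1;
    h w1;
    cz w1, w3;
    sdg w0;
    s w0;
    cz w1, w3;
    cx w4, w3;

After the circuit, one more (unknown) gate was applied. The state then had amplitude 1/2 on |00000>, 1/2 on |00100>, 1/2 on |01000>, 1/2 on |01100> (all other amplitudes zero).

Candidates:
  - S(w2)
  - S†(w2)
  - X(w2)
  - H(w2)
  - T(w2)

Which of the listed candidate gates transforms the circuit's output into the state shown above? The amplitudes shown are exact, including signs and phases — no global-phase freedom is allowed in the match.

The unique candidate consistent with the amplitudes is H(w2). Key observation: steps 4-7 multiply out to the identity, so the circuit reduces to the remaining gates.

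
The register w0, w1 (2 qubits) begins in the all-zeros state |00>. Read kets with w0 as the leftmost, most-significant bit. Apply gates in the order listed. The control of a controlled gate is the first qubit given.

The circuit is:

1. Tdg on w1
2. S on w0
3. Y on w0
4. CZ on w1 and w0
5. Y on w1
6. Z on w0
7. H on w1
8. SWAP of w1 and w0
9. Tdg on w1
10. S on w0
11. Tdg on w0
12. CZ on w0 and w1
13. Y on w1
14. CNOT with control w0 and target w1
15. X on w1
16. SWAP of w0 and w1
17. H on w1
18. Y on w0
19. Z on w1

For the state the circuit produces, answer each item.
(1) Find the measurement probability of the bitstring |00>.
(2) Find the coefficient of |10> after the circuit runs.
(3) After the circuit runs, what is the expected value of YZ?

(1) A full measurement returns |00> with probability 1/4.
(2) The final state's coefficient on |10> equals 1/2.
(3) The expectation value of YZ is -sqrt(2)/2.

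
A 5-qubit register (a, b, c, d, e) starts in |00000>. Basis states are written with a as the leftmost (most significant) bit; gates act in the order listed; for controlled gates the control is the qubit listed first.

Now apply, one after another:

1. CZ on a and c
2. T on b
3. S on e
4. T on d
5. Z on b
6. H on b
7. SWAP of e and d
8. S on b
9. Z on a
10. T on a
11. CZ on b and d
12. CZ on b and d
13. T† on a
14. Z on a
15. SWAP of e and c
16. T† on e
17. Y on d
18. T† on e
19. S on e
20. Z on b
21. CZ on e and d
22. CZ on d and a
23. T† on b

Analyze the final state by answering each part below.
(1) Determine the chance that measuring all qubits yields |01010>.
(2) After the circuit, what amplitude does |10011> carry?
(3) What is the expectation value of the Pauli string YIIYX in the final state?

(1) A full measurement returns |01010> with probability 1/2. Key observation: steps 9-14 multiply out to the identity, so the circuit reduces to the remaining gates.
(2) The amplitude on |10011> is 0.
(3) The expectation value of YIIYX is 0.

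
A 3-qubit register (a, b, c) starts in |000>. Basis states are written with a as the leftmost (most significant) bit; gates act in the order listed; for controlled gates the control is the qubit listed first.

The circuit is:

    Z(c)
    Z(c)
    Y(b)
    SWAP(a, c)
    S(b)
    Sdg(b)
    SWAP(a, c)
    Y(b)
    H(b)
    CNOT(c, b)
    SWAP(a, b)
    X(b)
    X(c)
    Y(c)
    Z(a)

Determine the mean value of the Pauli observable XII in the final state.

The observable XII averages to -1. Key observation: steps 3-8 multiply out to the identity, so the circuit reduces to the remaining gates.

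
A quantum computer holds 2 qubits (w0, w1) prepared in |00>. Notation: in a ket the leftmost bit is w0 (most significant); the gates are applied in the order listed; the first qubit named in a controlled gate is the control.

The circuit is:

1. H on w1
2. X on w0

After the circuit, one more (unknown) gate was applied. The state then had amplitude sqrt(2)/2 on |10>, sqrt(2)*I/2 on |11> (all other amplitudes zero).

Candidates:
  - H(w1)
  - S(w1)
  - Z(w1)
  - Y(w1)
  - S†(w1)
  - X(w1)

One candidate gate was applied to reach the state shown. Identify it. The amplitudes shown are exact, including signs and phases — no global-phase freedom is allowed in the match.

The unique candidate consistent with the amplitudes is S(w1).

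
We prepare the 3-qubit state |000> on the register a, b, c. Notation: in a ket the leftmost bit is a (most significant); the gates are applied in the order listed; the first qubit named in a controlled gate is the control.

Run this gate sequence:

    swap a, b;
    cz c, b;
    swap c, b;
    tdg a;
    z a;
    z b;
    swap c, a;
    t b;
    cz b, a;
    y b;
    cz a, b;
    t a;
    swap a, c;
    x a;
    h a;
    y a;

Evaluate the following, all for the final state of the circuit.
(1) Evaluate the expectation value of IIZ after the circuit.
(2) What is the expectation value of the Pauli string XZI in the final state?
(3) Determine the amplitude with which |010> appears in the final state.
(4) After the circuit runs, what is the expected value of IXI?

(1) The observable IIZ averages to 1.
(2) In the final state, XZI has expectation -1.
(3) The amplitude on |010> is -sqrt(2)/2.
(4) In the final state, IXI has expectation 0.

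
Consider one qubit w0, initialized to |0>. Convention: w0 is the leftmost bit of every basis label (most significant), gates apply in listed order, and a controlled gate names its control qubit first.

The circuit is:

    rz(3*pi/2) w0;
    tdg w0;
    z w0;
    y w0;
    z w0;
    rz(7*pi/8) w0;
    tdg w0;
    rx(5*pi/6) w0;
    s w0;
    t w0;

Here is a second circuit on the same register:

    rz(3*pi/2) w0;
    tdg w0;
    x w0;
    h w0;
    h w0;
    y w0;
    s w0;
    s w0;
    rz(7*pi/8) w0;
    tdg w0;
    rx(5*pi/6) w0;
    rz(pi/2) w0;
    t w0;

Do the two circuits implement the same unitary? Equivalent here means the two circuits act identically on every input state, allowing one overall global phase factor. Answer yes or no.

No, they are not equivalent — no single phase factor reconciles the two unitaries.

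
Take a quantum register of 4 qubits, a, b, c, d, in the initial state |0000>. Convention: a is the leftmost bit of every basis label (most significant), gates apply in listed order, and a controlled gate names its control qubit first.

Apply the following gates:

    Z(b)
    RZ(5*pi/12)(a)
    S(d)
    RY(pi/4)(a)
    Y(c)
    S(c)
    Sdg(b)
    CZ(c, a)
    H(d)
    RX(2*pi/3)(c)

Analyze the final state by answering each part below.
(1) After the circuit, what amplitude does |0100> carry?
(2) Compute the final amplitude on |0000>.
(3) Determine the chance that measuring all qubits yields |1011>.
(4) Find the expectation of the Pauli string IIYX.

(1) |0100> carries amplitude 0 in the final state.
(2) The amplitude on |0000> is sqrt(6*sqrt(2) + 12)*exp(7*I*pi/24)/8.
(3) Outcome |1011> occurs with probability 1/16 - sqrt(2)/32.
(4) In the final state, IIYX has expectation sqrt(3)/2.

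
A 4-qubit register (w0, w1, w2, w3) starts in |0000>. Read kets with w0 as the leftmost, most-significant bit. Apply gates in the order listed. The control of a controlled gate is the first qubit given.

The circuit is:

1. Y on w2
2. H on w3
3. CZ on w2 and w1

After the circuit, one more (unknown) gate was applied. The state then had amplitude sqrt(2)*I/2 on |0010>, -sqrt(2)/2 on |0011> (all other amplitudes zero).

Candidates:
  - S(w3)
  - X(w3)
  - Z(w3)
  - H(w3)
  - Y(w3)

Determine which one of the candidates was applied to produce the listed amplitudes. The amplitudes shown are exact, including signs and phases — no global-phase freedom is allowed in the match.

The unique candidate consistent with the amplitudes is S(w3).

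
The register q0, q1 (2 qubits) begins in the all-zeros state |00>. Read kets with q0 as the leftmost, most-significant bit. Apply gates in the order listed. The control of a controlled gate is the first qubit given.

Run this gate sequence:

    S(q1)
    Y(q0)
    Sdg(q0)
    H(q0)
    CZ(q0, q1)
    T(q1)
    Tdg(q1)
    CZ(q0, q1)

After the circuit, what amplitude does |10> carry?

The amplitude on |10> is -sqrt(2)/2. Key observation: the block from step 5 through step 8 cancels to the identity and can be dropped.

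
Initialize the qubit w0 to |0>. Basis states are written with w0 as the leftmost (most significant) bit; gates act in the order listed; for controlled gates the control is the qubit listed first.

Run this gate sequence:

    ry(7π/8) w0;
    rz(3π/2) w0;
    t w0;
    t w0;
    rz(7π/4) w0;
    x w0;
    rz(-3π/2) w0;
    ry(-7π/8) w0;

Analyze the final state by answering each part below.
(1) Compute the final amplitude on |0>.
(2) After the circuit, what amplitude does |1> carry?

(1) The amplitude on |0> is (-1 + exp(I*pi/4))*sqrt(2 - sqrt(2))*exp(5*I*pi/8)/4.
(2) The final state's coefficient on |1> equals (-2 + sqrt(sqrt(2) + 2) - (sqrt(sqrt(2) + 2) + 2)*exp(I*pi/4))*exp(5*I*pi/8)/4.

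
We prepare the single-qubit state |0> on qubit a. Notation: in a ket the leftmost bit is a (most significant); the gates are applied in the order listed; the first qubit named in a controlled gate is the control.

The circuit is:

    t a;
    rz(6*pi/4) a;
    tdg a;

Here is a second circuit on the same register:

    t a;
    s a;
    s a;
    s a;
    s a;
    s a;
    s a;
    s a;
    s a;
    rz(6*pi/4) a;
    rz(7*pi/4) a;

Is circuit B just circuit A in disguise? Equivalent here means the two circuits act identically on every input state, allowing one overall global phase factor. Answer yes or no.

Yes: on every input state the two circuits agree up to one overall phase factor.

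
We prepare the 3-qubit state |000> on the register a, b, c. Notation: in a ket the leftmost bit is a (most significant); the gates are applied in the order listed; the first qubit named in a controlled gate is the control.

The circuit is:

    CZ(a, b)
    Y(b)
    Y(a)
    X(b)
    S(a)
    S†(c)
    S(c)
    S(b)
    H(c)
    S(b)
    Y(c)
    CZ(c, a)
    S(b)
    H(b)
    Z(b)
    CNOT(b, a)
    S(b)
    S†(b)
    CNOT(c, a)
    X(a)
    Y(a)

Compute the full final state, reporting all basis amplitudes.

The final amplitudes are 0 on |000>, I/2 on |001>, -I/2 on |010>, 0 on |011>, -I/2 on |100>, 0 on |101>, 0 on |110>, I/2 on |111>.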